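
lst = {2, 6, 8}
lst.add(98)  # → {2, 6, 8, 98}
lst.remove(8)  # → {2, 6, 98}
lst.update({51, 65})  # {2, 6, 51, 65, 98}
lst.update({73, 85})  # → {2, 6, 51, 65, 73, 85, 98}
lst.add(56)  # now {2, 6, 51, 56, 65, 73, 85, 98}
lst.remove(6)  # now {2, 51, 56, 65, 73, 85, 98}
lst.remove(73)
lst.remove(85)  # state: {2, 51, 56, 65, 98}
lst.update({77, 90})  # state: {2, 51, 56, 65, 77, 90, 98}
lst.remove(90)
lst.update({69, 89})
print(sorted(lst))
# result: [2, 51, 56, 65, 69, 77, 89, 98]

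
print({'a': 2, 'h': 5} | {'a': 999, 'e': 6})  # {'a': 999, 'h': 5, 'e': 6}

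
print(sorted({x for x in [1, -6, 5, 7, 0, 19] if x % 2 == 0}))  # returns [-6, 0]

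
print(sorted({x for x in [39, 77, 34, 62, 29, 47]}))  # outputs [29, 34, 39, 47, 62, 77]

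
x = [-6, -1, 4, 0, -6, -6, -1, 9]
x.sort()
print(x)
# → [-6, -6, -6, -1, -1, 0, 4, 9]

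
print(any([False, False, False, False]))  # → False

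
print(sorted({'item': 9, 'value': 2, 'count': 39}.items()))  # [('count', 39), ('item', 9), ('value', 2)]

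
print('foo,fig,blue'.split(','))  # ['foo', 'fig', 'blue']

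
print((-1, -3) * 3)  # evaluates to (-1, -3, -1, -3, -1, -3)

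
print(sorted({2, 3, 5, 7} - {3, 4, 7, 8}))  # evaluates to [2, 5]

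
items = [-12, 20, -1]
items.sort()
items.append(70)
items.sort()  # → [-12, -1, 20, 70]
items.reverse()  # [70, 20, -1, -12]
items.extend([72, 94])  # [70, 20, -1, -12, 72, 94]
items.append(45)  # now [70, 20, -1, -12, 72, 94, 45]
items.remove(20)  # [70, -1, -12, 72, 94, 45]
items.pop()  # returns 45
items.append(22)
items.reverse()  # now [22, 94, 72, -12, -1, 70]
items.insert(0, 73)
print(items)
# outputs [73, 22, 94, 72, -12, -1, 70]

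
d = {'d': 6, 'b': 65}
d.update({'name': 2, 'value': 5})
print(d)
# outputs {'d': 6, 'b': 65, 'name': 2, 'value': 5}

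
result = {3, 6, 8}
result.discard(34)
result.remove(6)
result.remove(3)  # {8}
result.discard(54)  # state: {8}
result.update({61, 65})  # {8, 61, 65}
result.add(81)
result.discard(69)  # {8, 61, 65, 81}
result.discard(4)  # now {8, 61, 65, 81}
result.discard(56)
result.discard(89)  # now {8, 61, 65, 81}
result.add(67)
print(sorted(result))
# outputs [8, 61, 65, 67, 81]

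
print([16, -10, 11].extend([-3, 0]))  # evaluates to None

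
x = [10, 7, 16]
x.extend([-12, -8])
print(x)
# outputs [10, 7, 16, -12, -8]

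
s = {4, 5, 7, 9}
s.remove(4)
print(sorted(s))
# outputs [5, 7, 9]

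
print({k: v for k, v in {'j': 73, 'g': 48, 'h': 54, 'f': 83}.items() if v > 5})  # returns {'j': 73, 'g': 48, 'h': 54, 'f': 83}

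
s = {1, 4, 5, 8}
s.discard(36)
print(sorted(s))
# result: [1, 4, 5, 8]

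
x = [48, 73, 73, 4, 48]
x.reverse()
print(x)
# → [48, 4, 73, 73, 48]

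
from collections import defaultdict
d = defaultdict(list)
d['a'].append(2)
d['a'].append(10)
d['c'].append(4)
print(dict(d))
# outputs {'a': [2, 10], 'c': [4]}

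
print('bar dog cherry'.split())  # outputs ['bar', 'dog', 'cherry']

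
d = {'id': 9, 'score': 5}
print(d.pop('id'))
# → 9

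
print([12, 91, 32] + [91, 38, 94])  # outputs [12, 91, 32, 91, 38, 94]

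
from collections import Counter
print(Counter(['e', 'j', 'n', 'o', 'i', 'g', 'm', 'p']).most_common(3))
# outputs [('e', 1), ('j', 1), ('n', 1)]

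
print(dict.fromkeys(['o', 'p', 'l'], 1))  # {'o': 1, 'p': 1, 'l': 1}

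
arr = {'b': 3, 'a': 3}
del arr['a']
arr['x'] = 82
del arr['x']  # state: {'b': 3}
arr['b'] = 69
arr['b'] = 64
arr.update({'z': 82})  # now {'b': 64, 'z': 82}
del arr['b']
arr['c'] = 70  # {'z': 82, 'c': 70}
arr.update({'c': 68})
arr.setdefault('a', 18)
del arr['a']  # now {'z': 82, 'c': 68}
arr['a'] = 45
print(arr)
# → {'z': 82, 'c': 68, 'a': 45}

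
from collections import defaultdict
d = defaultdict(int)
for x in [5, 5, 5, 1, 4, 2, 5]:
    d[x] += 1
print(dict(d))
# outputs {5: 4, 1: 1, 4: 1, 2: 1}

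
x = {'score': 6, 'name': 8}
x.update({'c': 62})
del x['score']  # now {'name': 8, 'c': 62}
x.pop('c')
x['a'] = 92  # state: {'name': 8, 'a': 92}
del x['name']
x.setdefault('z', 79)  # 79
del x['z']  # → {'a': 92}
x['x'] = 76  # {'a': 92, 'x': 76}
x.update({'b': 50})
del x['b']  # {'a': 92, 'x': 76}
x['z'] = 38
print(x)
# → {'a': 92, 'x': 76, 'z': 38}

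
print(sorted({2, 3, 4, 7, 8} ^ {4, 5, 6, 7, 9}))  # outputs [2, 3, 5, 6, 8, 9]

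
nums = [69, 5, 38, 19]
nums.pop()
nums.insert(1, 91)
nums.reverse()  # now [38, 5, 91, 69]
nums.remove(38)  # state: [5, 91, 69]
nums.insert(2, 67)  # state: [5, 91, 67, 69]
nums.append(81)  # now [5, 91, 67, 69, 81]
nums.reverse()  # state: [81, 69, 67, 91, 5]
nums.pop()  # 5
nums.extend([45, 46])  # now [81, 69, 67, 91, 45, 46]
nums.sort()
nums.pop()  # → 91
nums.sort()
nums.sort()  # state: [45, 46, 67, 69, 81]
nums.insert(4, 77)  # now [45, 46, 67, 69, 77, 81]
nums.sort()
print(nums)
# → [45, 46, 67, 69, 77, 81]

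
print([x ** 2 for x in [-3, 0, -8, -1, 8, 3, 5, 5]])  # [9, 0, 64, 1, 64, 9, 25, 25]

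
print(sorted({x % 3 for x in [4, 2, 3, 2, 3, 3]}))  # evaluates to [0, 1, 2]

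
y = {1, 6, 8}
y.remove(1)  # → {6, 8}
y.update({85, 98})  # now {6, 8, 85, 98}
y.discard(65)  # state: {6, 8, 85, 98}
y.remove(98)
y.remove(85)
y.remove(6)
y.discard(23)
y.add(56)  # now {8, 56}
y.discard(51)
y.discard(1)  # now {8, 56}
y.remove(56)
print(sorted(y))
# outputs [8]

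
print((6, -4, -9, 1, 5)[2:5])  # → (-9, 1, 5)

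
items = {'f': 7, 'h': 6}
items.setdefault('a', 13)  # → 13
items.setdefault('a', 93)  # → 13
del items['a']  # {'f': 7, 'h': 6}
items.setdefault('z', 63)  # 63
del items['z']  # {'f': 7, 'h': 6}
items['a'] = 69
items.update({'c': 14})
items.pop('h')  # 6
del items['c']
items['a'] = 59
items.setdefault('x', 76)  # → 76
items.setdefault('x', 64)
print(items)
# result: {'f': 7, 'a': 59, 'x': 76}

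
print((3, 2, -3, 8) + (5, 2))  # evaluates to (3, 2, -3, 8, 5, 2)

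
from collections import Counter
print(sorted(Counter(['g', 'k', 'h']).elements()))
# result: ['g', 'h', 'k']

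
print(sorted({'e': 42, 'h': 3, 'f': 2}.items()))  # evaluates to [('e', 42), ('f', 2), ('h', 3)]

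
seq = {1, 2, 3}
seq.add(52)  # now {1, 2, 3, 52}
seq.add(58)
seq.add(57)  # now {1, 2, 3, 52, 57, 58}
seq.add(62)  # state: {1, 2, 3, 52, 57, 58, 62}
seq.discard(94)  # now {1, 2, 3, 52, 57, 58, 62}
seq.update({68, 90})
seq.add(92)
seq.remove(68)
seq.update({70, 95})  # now {1, 2, 3, 52, 57, 58, 62, 70, 90, 92, 95}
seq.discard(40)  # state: {1, 2, 3, 52, 57, 58, 62, 70, 90, 92, 95}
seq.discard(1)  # {2, 3, 52, 57, 58, 62, 70, 90, 92, 95}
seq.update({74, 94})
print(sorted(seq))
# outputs [2, 3, 52, 57, 58, 62, 70, 74, 90, 92, 94, 95]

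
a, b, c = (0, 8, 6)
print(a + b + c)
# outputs 14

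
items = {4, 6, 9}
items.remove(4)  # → {6, 9}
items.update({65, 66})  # {6, 9, 65, 66}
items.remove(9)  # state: {6, 65, 66}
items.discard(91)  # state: {6, 65, 66}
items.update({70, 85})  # {6, 65, 66, 70, 85}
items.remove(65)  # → {6, 66, 70, 85}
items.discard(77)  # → {6, 66, 70, 85}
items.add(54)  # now {6, 54, 66, 70, 85}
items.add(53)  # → {6, 53, 54, 66, 70, 85}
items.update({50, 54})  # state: {6, 50, 53, 54, 66, 70, 85}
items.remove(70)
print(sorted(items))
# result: [6, 50, 53, 54, 66, 85]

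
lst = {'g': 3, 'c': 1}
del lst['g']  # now {'c': 1}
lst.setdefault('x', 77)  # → 77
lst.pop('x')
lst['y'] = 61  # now {'c': 1, 'y': 61}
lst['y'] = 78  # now {'c': 1, 'y': 78}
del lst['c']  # {'y': 78}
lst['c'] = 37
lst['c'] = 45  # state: {'y': 78, 'c': 45}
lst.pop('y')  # 78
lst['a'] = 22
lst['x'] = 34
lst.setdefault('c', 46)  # 45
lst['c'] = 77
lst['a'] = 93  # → {'c': 77, 'a': 93, 'x': 34}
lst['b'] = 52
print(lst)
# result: {'c': 77, 'a': 93, 'x': 34, 'b': 52}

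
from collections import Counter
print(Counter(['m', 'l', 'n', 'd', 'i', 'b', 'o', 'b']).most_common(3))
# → [('b', 2), ('m', 1), ('l', 1)]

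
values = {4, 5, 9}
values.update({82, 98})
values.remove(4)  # {5, 9, 82, 98}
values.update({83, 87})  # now {5, 9, 82, 83, 87, 98}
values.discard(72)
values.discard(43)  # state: {5, 9, 82, 83, 87, 98}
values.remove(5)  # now {9, 82, 83, 87, 98}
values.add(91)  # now {9, 82, 83, 87, 91, 98}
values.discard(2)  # {9, 82, 83, 87, 91, 98}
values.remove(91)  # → {9, 82, 83, 87, 98}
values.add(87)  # {9, 82, 83, 87, 98}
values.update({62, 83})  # {9, 62, 82, 83, 87, 98}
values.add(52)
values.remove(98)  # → {9, 52, 62, 82, 83, 87}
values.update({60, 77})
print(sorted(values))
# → [9, 52, 60, 62, 77, 82, 83, 87]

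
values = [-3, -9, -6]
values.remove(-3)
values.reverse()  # [-6, -9]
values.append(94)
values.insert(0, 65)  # [65, -6, -9, 94]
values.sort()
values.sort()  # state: [-9, -6, 65, 94]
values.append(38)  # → [-9, -6, 65, 94, 38]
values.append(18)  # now [-9, -6, 65, 94, 38, 18]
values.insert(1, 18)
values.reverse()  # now [18, 38, 94, 65, -6, 18, -9]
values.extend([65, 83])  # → [18, 38, 94, 65, -6, 18, -9, 65, 83]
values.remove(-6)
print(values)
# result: [18, 38, 94, 65, 18, -9, 65, 83]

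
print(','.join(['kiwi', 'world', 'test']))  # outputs kiwi,world,test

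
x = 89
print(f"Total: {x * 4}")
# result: Total: 356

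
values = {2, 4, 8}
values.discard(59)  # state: {2, 4, 8}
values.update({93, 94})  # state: {2, 4, 8, 93, 94}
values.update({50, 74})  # {2, 4, 8, 50, 74, 93, 94}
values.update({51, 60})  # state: {2, 4, 8, 50, 51, 60, 74, 93, 94}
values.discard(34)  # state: {2, 4, 8, 50, 51, 60, 74, 93, 94}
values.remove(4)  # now {2, 8, 50, 51, 60, 74, 93, 94}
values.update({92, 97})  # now {2, 8, 50, 51, 60, 74, 92, 93, 94, 97}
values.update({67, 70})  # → {2, 8, 50, 51, 60, 67, 70, 74, 92, 93, 94, 97}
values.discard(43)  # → {2, 8, 50, 51, 60, 67, 70, 74, 92, 93, 94, 97}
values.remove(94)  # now {2, 8, 50, 51, 60, 67, 70, 74, 92, 93, 97}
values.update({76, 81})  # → {2, 8, 50, 51, 60, 67, 70, 74, 76, 81, 92, 93, 97}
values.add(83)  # {2, 8, 50, 51, 60, 67, 70, 74, 76, 81, 83, 92, 93, 97}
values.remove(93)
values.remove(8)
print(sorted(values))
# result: [2, 50, 51, 60, 67, 70, 74, 76, 81, 83, 92, 97]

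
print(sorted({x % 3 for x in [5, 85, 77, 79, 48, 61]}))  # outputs [0, 1, 2]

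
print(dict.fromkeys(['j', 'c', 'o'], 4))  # {'j': 4, 'c': 4, 'o': 4}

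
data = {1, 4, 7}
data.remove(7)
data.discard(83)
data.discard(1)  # {4}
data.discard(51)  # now {4}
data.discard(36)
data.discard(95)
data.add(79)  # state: {4, 79}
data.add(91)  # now {4, 79, 91}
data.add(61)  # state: {4, 61, 79, 91}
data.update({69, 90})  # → {4, 61, 69, 79, 90, 91}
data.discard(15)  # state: {4, 61, 69, 79, 90, 91}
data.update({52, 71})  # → {4, 52, 61, 69, 71, 79, 90, 91}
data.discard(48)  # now {4, 52, 61, 69, 71, 79, 90, 91}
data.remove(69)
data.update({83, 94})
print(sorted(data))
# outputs [4, 52, 61, 71, 79, 83, 90, 91, 94]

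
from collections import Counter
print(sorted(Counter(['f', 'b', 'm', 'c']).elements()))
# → ['b', 'c', 'f', 'm']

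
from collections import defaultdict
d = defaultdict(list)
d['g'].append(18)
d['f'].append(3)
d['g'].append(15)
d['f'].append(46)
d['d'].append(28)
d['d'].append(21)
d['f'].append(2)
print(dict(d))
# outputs {'g': [18, 15], 'f': [3, 46, 2], 'd': [28, 21]}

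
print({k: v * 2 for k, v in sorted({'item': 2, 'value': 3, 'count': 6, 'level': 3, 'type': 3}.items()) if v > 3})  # {'count': 12}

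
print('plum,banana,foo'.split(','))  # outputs ['plum', 'banana', 'foo']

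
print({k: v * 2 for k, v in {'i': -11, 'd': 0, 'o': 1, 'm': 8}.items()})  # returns {'i': -22, 'd': 0, 'o': 2, 'm': 16}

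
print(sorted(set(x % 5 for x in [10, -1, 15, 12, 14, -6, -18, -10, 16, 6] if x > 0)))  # [0, 1, 2, 4]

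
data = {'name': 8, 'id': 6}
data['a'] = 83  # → {'name': 8, 'id': 6, 'a': 83}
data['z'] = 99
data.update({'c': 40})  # {'name': 8, 'id': 6, 'a': 83, 'z': 99, 'c': 40}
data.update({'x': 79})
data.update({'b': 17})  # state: {'name': 8, 'id': 6, 'a': 83, 'z': 99, 'c': 40, 'x': 79, 'b': 17}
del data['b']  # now {'name': 8, 'id': 6, 'a': 83, 'z': 99, 'c': 40, 'x': 79}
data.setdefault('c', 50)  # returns 40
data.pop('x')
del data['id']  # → {'name': 8, 'a': 83, 'z': 99, 'c': 40}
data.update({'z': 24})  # {'name': 8, 'a': 83, 'z': 24, 'c': 40}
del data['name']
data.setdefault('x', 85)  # 85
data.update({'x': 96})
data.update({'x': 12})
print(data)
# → {'a': 83, 'z': 24, 'c': 40, 'x': 12}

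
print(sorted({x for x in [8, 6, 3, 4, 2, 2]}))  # [2, 3, 4, 6, 8]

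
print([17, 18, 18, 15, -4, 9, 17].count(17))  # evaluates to 2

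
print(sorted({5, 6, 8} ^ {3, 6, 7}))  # [3, 5, 7, 8]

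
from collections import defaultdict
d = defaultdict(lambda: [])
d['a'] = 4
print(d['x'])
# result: []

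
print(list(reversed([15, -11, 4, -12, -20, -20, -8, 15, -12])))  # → [-12, 15, -8, -20, -20, -12, 4, -11, 15]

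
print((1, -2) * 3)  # (1, -2, 1, -2, 1, -2)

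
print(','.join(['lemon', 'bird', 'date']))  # lemon,bird,date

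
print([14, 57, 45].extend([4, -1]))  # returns None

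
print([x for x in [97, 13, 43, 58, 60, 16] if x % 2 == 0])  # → [58, 60, 16]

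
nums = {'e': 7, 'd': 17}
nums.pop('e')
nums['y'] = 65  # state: {'d': 17, 'y': 65}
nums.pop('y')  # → 65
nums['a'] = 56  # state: {'d': 17, 'a': 56}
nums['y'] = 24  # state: {'d': 17, 'a': 56, 'y': 24}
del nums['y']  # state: {'d': 17, 'a': 56}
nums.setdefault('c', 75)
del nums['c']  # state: {'d': 17, 'a': 56}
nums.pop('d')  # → 17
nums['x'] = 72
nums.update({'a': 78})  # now {'a': 78, 'x': 72}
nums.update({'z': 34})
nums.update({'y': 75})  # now {'a': 78, 'x': 72, 'z': 34, 'y': 75}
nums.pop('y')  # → 75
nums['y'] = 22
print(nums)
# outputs {'a': 78, 'x': 72, 'z': 34, 'y': 22}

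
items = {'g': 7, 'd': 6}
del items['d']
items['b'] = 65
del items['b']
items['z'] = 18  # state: {'g': 7, 'z': 18}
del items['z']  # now {'g': 7}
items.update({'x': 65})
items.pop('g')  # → 7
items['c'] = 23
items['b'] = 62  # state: {'x': 65, 'c': 23, 'b': 62}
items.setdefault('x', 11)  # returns 65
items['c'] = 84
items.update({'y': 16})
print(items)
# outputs {'x': 65, 'c': 84, 'b': 62, 'y': 16}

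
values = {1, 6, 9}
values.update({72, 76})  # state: {1, 6, 9, 72, 76}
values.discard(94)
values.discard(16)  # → {1, 6, 9, 72, 76}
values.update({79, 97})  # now {1, 6, 9, 72, 76, 79, 97}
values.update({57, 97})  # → {1, 6, 9, 57, 72, 76, 79, 97}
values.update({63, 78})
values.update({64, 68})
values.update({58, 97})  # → {1, 6, 9, 57, 58, 63, 64, 68, 72, 76, 78, 79, 97}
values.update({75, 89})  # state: {1, 6, 9, 57, 58, 63, 64, 68, 72, 75, 76, 78, 79, 89, 97}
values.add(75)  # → {1, 6, 9, 57, 58, 63, 64, 68, 72, 75, 76, 78, 79, 89, 97}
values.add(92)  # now {1, 6, 9, 57, 58, 63, 64, 68, 72, 75, 76, 78, 79, 89, 92, 97}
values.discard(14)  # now {1, 6, 9, 57, 58, 63, 64, 68, 72, 75, 76, 78, 79, 89, 92, 97}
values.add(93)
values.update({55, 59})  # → {1, 6, 9, 55, 57, 58, 59, 63, 64, 68, 72, 75, 76, 78, 79, 89, 92, 93, 97}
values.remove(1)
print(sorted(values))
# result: [6, 9, 55, 57, 58, 59, 63, 64, 68, 72, 75, 76, 78, 79, 89, 92, 93, 97]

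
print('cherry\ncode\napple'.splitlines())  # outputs ['cherry', 'code', 'apple']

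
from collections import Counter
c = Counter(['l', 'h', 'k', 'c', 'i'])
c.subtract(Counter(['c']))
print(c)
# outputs Counter({'l': 1, 'h': 1, 'k': 1, 'i': 1, 'c': 0})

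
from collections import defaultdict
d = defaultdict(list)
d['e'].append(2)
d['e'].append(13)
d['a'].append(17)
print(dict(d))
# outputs {'e': [2, 13], 'a': [17]}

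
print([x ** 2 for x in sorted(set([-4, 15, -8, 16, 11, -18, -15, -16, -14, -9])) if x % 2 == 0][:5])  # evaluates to [324, 256, 196, 64, 16]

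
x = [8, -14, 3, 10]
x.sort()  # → [-14, 3, 8, 10]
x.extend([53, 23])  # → [-14, 3, 8, 10, 53, 23]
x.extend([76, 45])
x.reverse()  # [45, 76, 23, 53, 10, 8, 3, -14]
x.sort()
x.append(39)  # [-14, 3, 8, 10, 23, 45, 53, 76, 39]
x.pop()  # 39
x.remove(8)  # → [-14, 3, 10, 23, 45, 53, 76]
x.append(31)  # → [-14, 3, 10, 23, 45, 53, 76, 31]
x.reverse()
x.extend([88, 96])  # [31, 76, 53, 45, 23, 10, 3, -14, 88, 96]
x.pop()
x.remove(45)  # [31, 76, 53, 23, 10, 3, -14, 88]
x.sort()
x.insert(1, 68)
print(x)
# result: [-14, 68, 3, 10, 23, 31, 53, 76, 88]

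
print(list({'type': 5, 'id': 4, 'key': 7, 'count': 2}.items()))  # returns [('type', 5), ('id', 4), ('key', 7), ('count', 2)]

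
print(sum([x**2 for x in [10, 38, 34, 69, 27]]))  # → 8190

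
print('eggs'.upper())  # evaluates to EGGS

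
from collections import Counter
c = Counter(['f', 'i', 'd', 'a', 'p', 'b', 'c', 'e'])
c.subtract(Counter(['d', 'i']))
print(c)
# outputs Counter({'f': 1, 'a': 1, 'p': 1, 'b': 1, 'c': 1, 'e': 1, 'i': 0, 'd': 0})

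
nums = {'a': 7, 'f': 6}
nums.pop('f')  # 6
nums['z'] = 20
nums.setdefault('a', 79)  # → 7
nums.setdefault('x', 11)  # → 11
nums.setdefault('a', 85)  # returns 7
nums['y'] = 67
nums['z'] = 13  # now {'a': 7, 'z': 13, 'x': 11, 'y': 67}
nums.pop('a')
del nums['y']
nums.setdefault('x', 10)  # 11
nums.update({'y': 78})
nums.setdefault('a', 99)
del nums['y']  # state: {'z': 13, 'x': 11, 'a': 99}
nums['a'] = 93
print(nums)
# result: {'z': 13, 'x': 11, 'a': 93}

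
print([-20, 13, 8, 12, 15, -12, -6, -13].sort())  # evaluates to None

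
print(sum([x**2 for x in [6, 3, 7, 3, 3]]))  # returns 112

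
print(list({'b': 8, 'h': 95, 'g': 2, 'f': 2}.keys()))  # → ['b', 'h', 'g', 'f']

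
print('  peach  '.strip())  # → peach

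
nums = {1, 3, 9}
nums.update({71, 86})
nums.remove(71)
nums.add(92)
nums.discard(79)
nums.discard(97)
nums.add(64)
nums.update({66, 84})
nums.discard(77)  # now {1, 3, 9, 64, 66, 84, 86, 92}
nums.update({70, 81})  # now {1, 3, 9, 64, 66, 70, 81, 84, 86, 92}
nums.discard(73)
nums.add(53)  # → {1, 3, 9, 53, 64, 66, 70, 81, 84, 86, 92}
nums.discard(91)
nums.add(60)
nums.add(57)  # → {1, 3, 9, 53, 57, 60, 64, 66, 70, 81, 84, 86, 92}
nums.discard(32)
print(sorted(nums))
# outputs [1, 3, 9, 53, 57, 60, 64, 66, 70, 81, 84, 86, 92]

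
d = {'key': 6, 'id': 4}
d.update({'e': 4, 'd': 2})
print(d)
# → {'key': 6, 'id': 4, 'e': 4, 'd': 2}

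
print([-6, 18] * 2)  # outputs [-6, 18, -6, 18]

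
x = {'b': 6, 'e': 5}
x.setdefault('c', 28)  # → 28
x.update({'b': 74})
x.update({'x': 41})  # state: {'b': 74, 'e': 5, 'c': 28, 'x': 41}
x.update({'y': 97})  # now {'b': 74, 'e': 5, 'c': 28, 'x': 41, 'y': 97}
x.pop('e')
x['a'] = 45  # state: {'b': 74, 'c': 28, 'x': 41, 'y': 97, 'a': 45}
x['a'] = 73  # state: {'b': 74, 'c': 28, 'x': 41, 'y': 97, 'a': 73}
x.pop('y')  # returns 97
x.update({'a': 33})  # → {'b': 74, 'c': 28, 'x': 41, 'a': 33}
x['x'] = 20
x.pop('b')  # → 74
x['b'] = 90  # {'c': 28, 'x': 20, 'a': 33, 'b': 90}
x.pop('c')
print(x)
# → {'x': 20, 'a': 33, 'b': 90}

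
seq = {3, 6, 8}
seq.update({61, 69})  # {3, 6, 8, 61, 69}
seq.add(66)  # {3, 6, 8, 61, 66, 69}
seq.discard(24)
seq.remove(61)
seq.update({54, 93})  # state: {3, 6, 8, 54, 66, 69, 93}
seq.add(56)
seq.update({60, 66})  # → {3, 6, 8, 54, 56, 60, 66, 69, 93}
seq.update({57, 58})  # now {3, 6, 8, 54, 56, 57, 58, 60, 66, 69, 93}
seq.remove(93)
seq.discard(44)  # {3, 6, 8, 54, 56, 57, 58, 60, 66, 69}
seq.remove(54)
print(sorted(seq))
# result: [3, 6, 8, 56, 57, 58, 60, 66, 69]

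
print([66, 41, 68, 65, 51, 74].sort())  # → None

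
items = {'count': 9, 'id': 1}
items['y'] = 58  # {'count': 9, 'id': 1, 'y': 58}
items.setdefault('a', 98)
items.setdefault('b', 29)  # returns 29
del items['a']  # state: {'count': 9, 'id': 1, 'y': 58, 'b': 29}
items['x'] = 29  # {'count': 9, 'id': 1, 'y': 58, 'b': 29, 'x': 29}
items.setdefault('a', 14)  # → 14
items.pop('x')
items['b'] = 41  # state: {'count': 9, 'id': 1, 'y': 58, 'b': 41, 'a': 14}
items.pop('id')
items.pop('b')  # 41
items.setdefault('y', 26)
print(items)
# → {'count': 9, 'y': 58, 'a': 14}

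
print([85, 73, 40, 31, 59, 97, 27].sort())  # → None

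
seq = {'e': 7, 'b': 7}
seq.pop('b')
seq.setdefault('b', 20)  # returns 20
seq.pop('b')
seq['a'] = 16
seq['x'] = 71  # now {'e': 7, 'a': 16, 'x': 71}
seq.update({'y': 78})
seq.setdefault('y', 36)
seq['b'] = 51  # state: {'e': 7, 'a': 16, 'x': 71, 'y': 78, 'b': 51}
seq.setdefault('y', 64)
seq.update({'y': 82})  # {'e': 7, 'a': 16, 'x': 71, 'y': 82, 'b': 51}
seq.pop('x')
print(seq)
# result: {'e': 7, 'a': 16, 'y': 82, 'b': 51}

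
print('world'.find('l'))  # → 3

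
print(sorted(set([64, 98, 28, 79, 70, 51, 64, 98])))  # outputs [28, 51, 64, 70, 79, 98]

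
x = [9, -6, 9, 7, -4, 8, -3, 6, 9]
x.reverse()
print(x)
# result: [9, 6, -3, 8, -4, 7, 9, -6, 9]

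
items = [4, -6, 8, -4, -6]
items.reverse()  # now [-6, -4, 8, -6, 4]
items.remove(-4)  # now [-6, 8, -6, 4]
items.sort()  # [-6, -6, 4, 8]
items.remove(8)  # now [-6, -6, 4]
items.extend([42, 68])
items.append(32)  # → [-6, -6, 4, 42, 68, 32]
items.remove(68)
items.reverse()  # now [32, 42, 4, -6, -6]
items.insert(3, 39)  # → [32, 42, 4, 39, -6, -6]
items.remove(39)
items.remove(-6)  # [32, 42, 4, -6]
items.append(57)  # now [32, 42, 4, -6, 57]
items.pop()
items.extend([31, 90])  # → [32, 42, 4, -6, 31, 90]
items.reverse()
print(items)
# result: [90, 31, -6, 4, 42, 32]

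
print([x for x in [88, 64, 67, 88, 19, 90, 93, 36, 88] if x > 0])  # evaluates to [88, 64, 67, 88, 19, 90, 93, 36, 88]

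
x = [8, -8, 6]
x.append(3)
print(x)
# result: [8, -8, 6, 3]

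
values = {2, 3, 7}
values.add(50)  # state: {2, 3, 7, 50}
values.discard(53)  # {2, 3, 7, 50}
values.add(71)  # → {2, 3, 7, 50, 71}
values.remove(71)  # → {2, 3, 7, 50}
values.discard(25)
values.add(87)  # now {2, 3, 7, 50, 87}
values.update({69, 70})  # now {2, 3, 7, 50, 69, 70, 87}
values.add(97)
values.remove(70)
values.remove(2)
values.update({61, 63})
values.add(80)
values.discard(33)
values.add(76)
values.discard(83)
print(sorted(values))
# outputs [3, 7, 50, 61, 63, 69, 76, 80, 87, 97]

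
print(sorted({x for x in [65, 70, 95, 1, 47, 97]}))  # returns [1, 47, 65, 70, 95, 97]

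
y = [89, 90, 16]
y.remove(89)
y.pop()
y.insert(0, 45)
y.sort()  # [45, 90]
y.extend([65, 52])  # [45, 90, 65, 52]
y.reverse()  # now [52, 65, 90, 45]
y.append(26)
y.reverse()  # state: [26, 45, 90, 65, 52]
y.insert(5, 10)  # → [26, 45, 90, 65, 52, 10]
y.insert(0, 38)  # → [38, 26, 45, 90, 65, 52, 10]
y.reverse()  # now [10, 52, 65, 90, 45, 26, 38]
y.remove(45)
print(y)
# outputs [10, 52, 65, 90, 26, 38]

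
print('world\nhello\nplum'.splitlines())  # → ['world', 'hello', 'plum']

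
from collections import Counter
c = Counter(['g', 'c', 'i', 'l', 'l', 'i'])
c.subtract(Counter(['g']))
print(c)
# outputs Counter({'i': 2, 'l': 2, 'c': 1, 'g': 0})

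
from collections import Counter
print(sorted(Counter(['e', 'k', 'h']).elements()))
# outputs ['e', 'h', 'k']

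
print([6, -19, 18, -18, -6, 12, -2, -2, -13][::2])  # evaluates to [6, 18, -6, -2, -13]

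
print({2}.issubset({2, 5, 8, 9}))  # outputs True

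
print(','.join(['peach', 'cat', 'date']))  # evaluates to peach,cat,date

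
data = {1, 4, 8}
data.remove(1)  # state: {4, 8}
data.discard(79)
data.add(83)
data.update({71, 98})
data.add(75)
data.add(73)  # {4, 8, 71, 73, 75, 83, 98}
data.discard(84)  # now {4, 8, 71, 73, 75, 83, 98}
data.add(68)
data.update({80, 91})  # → {4, 8, 68, 71, 73, 75, 80, 83, 91, 98}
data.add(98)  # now {4, 8, 68, 71, 73, 75, 80, 83, 91, 98}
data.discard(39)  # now {4, 8, 68, 71, 73, 75, 80, 83, 91, 98}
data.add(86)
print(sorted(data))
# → [4, 8, 68, 71, 73, 75, 80, 83, 86, 91, 98]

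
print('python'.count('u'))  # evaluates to 0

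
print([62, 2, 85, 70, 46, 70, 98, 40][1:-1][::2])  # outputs [2, 70, 70]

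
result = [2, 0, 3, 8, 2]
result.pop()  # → 2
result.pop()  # 8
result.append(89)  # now [2, 0, 3, 89]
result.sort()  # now [0, 2, 3, 89]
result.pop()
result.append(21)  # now [0, 2, 3, 21]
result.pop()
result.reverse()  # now [3, 2, 0]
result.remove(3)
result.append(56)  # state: [2, 0, 56]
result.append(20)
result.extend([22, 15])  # [2, 0, 56, 20, 22, 15]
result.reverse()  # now [15, 22, 20, 56, 0, 2]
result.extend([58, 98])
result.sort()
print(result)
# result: [0, 2, 15, 20, 22, 56, 58, 98]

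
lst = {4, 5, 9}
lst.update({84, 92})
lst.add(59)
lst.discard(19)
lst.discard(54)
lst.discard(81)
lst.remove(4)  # {5, 9, 59, 84, 92}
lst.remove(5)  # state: {9, 59, 84, 92}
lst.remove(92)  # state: {9, 59, 84}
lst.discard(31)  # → {9, 59, 84}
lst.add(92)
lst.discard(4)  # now {9, 59, 84, 92}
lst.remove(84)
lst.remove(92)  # {9, 59}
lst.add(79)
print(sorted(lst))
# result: [9, 59, 79]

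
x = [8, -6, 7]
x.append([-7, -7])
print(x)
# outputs [8, -6, 7, [-7, -7]]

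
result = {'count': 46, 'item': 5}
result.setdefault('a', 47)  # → 47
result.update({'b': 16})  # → {'count': 46, 'item': 5, 'a': 47, 'b': 16}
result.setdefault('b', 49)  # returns 16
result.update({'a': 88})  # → {'count': 46, 'item': 5, 'a': 88, 'b': 16}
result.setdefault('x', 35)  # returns 35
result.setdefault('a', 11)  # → 88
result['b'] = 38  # {'count': 46, 'item': 5, 'a': 88, 'b': 38, 'x': 35}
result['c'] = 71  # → {'count': 46, 'item': 5, 'a': 88, 'b': 38, 'x': 35, 'c': 71}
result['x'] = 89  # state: {'count': 46, 'item': 5, 'a': 88, 'b': 38, 'x': 89, 'c': 71}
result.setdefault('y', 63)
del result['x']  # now {'count': 46, 'item': 5, 'a': 88, 'b': 38, 'c': 71, 'y': 63}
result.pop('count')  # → 46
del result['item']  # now {'a': 88, 'b': 38, 'c': 71, 'y': 63}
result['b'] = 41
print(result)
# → {'a': 88, 'b': 41, 'c': 71, 'y': 63}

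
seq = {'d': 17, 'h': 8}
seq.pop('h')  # 8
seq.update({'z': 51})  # {'d': 17, 'z': 51}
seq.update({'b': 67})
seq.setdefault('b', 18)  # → 67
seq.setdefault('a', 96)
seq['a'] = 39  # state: {'d': 17, 'z': 51, 'b': 67, 'a': 39}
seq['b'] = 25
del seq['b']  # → {'d': 17, 'z': 51, 'a': 39}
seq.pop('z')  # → 51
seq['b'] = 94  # {'d': 17, 'a': 39, 'b': 94}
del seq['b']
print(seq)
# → {'d': 17, 'a': 39}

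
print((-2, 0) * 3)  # (-2, 0, -2, 0, -2, 0)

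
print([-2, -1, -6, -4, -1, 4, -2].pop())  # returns -2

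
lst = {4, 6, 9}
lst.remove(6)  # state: {4, 9}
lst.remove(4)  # {9}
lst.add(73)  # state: {9, 73}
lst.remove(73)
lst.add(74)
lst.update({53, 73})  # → {9, 53, 73, 74}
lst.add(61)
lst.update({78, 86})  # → {9, 53, 61, 73, 74, 78, 86}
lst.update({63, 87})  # {9, 53, 61, 63, 73, 74, 78, 86, 87}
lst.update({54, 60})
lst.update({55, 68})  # {9, 53, 54, 55, 60, 61, 63, 68, 73, 74, 78, 86, 87}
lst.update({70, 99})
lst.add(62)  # {9, 53, 54, 55, 60, 61, 62, 63, 68, 70, 73, 74, 78, 86, 87, 99}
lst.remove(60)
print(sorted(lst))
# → [9, 53, 54, 55, 61, 62, 63, 68, 70, 73, 74, 78, 86, 87, 99]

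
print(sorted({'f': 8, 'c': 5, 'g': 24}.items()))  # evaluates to [('c', 5), ('f', 8), ('g', 24)]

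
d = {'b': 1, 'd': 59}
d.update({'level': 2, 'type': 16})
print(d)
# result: {'b': 1, 'd': 59, 'level': 2, 'type': 16}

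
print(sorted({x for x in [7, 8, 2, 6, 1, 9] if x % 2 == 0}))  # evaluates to [2, 6, 8]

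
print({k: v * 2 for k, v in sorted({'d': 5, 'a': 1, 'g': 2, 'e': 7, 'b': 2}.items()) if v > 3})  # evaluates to {'d': 10, 'e': 14}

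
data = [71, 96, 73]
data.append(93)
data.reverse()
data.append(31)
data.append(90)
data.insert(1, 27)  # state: [93, 27, 73, 96, 71, 31, 90]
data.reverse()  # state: [90, 31, 71, 96, 73, 27, 93]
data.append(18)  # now [90, 31, 71, 96, 73, 27, 93, 18]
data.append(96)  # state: [90, 31, 71, 96, 73, 27, 93, 18, 96]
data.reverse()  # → [96, 18, 93, 27, 73, 96, 71, 31, 90]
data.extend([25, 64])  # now [96, 18, 93, 27, 73, 96, 71, 31, 90, 25, 64]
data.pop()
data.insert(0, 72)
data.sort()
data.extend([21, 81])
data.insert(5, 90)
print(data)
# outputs [18, 25, 27, 31, 71, 90, 72, 73, 90, 93, 96, 96, 21, 81]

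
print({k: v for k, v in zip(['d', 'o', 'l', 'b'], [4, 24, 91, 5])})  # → {'d': 4, 'o': 24, 'l': 91, 'b': 5}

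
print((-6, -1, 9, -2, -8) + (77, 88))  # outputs (-6, -1, 9, -2, -8, 77, 88)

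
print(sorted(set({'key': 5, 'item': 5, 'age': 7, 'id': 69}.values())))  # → [5, 7, 69]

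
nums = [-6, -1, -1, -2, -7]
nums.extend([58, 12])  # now [-6, -1, -1, -2, -7, 58, 12]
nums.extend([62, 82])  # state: [-6, -1, -1, -2, -7, 58, 12, 62, 82]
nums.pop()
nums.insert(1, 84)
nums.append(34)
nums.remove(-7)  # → [-6, 84, -1, -1, -2, 58, 12, 62, 34]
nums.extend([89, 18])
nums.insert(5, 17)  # [-6, 84, -1, -1, -2, 17, 58, 12, 62, 34, 89, 18]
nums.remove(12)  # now [-6, 84, -1, -1, -2, 17, 58, 62, 34, 89, 18]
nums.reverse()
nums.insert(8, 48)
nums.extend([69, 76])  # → [18, 89, 34, 62, 58, 17, -2, -1, 48, -1, 84, -6, 69, 76]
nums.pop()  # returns 76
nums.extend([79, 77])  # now [18, 89, 34, 62, 58, 17, -2, -1, 48, -1, 84, -6, 69, 79, 77]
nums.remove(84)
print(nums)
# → [18, 89, 34, 62, 58, 17, -2, -1, 48, -1, -6, 69, 79, 77]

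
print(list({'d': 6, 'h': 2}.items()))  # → [('d', 6), ('h', 2)]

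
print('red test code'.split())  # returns ['red', 'test', 'code']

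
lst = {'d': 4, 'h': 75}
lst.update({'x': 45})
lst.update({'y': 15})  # {'d': 4, 'h': 75, 'x': 45, 'y': 15}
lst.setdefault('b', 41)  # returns 41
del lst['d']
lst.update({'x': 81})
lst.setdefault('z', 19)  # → 19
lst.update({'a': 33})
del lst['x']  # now {'h': 75, 'y': 15, 'b': 41, 'z': 19, 'a': 33}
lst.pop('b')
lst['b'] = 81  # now {'h': 75, 'y': 15, 'z': 19, 'a': 33, 'b': 81}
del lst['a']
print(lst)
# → {'h': 75, 'y': 15, 'z': 19, 'b': 81}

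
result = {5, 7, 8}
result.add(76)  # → {5, 7, 8, 76}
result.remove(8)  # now {5, 7, 76}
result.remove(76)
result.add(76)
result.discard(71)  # {5, 7, 76}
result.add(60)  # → {5, 7, 60, 76}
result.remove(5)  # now {7, 60, 76}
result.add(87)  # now {7, 60, 76, 87}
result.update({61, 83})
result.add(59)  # {7, 59, 60, 61, 76, 83, 87}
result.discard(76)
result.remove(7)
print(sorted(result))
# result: [59, 60, 61, 83, 87]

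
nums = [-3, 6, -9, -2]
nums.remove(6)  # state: [-3, -9, -2]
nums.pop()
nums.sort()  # [-9, -3]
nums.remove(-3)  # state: [-9]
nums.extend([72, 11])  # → [-9, 72, 11]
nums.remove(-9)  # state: [72, 11]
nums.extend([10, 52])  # [72, 11, 10, 52]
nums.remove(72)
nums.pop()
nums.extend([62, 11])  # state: [11, 10, 62, 11]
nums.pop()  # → 11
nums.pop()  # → 62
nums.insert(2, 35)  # [11, 10, 35]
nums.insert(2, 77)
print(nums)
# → [11, 10, 77, 35]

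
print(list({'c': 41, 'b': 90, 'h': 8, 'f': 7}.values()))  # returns [41, 90, 8, 7]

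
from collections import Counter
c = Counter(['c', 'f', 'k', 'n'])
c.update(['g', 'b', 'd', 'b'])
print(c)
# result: Counter({'b': 2, 'c': 1, 'f': 1, 'k': 1, 'n': 1, 'g': 1, 'd': 1})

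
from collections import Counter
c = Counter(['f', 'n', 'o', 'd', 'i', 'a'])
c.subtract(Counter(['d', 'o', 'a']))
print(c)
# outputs Counter({'f': 1, 'n': 1, 'i': 1, 'o': 0, 'd': 0, 'a': 0})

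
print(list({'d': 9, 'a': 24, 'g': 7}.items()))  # [('d', 9), ('a', 24), ('g', 7)]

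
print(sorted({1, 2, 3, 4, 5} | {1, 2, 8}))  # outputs [1, 2, 3, 4, 5, 8]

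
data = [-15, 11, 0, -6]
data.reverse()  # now [-6, 0, 11, -15]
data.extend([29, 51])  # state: [-6, 0, 11, -15, 29, 51]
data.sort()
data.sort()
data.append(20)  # [-15, -6, 0, 11, 29, 51, 20]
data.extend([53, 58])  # [-15, -6, 0, 11, 29, 51, 20, 53, 58]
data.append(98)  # [-15, -6, 0, 11, 29, 51, 20, 53, 58, 98]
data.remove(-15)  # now [-6, 0, 11, 29, 51, 20, 53, 58, 98]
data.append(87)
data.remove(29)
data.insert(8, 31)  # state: [-6, 0, 11, 51, 20, 53, 58, 98, 31, 87]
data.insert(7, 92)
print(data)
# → [-6, 0, 11, 51, 20, 53, 58, 92, 98, 31, 87]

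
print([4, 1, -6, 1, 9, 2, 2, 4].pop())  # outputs 4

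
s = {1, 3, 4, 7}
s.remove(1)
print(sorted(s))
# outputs [3, 4, 7]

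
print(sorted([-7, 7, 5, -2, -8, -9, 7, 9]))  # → [-9, -8, -7, -2, 5, 7, 7, 9]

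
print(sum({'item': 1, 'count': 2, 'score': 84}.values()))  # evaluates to 87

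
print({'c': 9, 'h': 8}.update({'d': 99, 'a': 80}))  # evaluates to None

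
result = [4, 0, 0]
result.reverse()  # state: [0, 0, 4]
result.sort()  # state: [0, 0, 4]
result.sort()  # [0, 0, 4]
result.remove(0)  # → [0, 4]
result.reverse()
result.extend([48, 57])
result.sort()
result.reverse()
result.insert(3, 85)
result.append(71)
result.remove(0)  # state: [57, 48, 4, 85, 71]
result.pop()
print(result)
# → [57, 48, 4, 85]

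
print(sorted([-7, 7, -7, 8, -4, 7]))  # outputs [-7, -7, -4, 7, 7, 8]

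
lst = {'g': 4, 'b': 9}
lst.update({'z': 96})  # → {'g': 4, 'b': 9, 'z': 96}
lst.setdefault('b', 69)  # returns 9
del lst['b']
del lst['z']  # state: {'g': 4}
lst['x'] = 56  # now {'g': 4, 'x': 56}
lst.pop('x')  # 56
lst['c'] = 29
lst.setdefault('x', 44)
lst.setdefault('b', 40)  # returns 40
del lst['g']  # {'c': 29, 'x': 44, 'b': 40}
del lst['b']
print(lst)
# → {'c': 29, 'x': 44}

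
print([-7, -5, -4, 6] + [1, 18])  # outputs [-7, -5, -4, 6, 1, 18]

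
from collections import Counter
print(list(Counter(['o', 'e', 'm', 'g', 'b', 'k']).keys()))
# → ['o', 'e', 'm', 'g', 'b', 'k']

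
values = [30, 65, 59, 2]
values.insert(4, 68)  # [30, 65, 59, 2, 68]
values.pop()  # 68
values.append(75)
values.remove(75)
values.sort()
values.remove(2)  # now [30, 59, 65]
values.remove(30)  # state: [59, 65]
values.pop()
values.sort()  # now [59]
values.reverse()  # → [59]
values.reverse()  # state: [59]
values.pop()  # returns 59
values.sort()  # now []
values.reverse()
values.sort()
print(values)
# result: []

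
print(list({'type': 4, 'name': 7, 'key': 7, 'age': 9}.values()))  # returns [4, 7, 7, 9]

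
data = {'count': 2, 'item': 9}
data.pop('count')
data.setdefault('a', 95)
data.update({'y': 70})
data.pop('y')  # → 70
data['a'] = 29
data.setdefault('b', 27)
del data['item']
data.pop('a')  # 29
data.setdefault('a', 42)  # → 42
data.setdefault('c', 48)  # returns 48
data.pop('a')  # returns 42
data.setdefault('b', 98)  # 27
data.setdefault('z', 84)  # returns 84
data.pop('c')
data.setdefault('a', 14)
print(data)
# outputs {'b': 27, 'z': 84, 'a': 14}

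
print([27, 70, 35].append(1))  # None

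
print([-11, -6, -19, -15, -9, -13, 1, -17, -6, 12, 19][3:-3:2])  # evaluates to [-15, -13, -17]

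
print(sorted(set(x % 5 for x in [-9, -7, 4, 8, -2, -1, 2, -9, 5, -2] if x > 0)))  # [0, 2, 3, 4]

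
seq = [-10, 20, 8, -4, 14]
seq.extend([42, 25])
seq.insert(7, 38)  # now [-10, 20, 8, -4, 14, 42, 25, 38]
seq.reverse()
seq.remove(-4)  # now [38, 25, 42, 14, 8, 20, -10]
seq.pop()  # -10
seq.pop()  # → 20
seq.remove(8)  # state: [38, 25, 42, 14]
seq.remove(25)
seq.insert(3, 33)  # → [38, 42, 14, 33]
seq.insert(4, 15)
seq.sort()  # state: [14, 15, 33, 38, 42]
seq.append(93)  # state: [14, 15, 33, 38, 42, 93]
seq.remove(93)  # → [14, 15, 33, 38, 42]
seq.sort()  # [14, 15, 33, 38, 42]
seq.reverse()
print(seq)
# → [42, 38, 33, 15, 14]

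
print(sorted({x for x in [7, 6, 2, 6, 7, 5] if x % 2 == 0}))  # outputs [2, 6]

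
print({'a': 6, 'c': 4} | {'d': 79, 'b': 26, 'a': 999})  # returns {'a': 999, 'c': 4, 'd': 79, 'b': 26}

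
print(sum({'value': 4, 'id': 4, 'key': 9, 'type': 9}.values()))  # 26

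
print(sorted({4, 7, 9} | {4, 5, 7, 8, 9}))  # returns [4, 5, 7, 8, 9]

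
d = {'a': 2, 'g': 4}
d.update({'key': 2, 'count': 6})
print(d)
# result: {'a': 2, 'g': 4, 'key': 2, 'count': 6}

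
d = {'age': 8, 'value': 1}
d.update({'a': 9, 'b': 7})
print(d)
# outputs {'age': 8, 'value': 1, 'a': 9, 'b': 7}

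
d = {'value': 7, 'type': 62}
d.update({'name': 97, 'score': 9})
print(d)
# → {'value': 7, 'type': 62, 'name': 97, 'score': 9}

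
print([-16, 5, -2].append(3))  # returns None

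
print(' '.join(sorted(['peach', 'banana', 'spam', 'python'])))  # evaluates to banana peach python spam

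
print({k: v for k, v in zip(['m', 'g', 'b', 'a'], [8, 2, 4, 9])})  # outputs {'m': 8, 'g': 2, 'b': 4, 'a': 9}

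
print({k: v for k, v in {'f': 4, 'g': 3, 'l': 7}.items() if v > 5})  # {'l': 7}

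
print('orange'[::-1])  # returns egnaro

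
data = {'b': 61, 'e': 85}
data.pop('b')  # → 61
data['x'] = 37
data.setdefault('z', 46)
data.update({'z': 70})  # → {'e': 85, 'x': 37, 'z': 70}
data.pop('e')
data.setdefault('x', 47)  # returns 37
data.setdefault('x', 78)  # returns 37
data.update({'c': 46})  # {'x': 37, 'z': 70, 'c': 46}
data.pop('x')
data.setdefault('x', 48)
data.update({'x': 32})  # {'z': 70, 'c': 46, 'x': 32}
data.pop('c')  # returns 46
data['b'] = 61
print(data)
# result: {'z': 70, 'x': 32, 'b': 61}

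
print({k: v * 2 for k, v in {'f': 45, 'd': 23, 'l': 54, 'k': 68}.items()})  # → {'f': 90, 'd': 46, 'l': 108, 'k': 136}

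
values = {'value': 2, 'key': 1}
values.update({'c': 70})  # {'value': 2, 'key': 1, 'c': 70}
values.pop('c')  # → 70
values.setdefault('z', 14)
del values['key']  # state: {'value': 2, 'z': 14}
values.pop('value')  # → 2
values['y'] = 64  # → {'z': 14, 'y': 64}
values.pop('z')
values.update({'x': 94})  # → {'y': 64, 'x': 94}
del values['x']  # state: {'y': 64}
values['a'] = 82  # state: {'y': 64, 'a': 82}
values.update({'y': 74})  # {'y': 74, 'a': 82}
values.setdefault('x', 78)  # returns 78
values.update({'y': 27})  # {'y': 27, 'a': 82, 'x': 78}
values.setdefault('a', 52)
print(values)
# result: {'y': 27, 'a': 82, 'x': 78}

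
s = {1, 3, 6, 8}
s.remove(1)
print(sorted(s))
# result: [3, 6, 8]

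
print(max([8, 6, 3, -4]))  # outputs 8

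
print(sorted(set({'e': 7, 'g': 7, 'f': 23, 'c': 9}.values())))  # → [7, 9, 23]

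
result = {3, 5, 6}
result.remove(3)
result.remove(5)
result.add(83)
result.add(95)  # {6, 83, 95}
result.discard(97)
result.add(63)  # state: {6, 63, 83, 95}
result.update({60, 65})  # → {6, 60, 63, 65, 83, 95}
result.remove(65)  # {6, 60, 63, 83, 95}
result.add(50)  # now {6, 50, 60, 63, 83, 95}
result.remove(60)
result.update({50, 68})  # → {6, 50, 63, 68, 83, 95}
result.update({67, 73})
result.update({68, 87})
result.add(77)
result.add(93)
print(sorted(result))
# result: [6, 50, 63, 67, 68, 73, 77, 83, 87, 93, 95]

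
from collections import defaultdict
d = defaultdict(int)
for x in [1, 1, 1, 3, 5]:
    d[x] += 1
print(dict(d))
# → {1: 3, 3: 1, 5: 1}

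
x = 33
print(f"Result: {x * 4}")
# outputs Result: 132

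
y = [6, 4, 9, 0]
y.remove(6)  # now [4, 9, 0]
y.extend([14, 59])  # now [4, 9, 0, 14, 59]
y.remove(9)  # [4, 0, 14, 59]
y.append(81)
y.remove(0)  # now [4, 14, 59, 81]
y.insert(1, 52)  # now [4, 52, 14, 59, 81]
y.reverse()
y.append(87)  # [81, 59, 14, 52, 4, 87]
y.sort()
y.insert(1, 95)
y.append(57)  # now [4, 95, 14, 52, 59, 81, 87, 57]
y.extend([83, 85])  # [4, 95, 14, 52, 59, 81, 87, 57, 83, 85]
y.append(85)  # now [4, 95, 14, 52, 59, 81, 87, 57, 83, 85, 85]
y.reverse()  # [85, 85, 83, 57, 87, 81, 59, 52, 14, 95, 4]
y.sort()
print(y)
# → [4, 14, 52, 57, 59, 81, 83, 85, 85, 87, 95]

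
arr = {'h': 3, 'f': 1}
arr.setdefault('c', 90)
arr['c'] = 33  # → {'h': 3, 'f': 1, 'c': 33}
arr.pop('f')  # 1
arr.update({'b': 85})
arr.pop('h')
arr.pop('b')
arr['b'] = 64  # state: {'c': 33, 'b': 64}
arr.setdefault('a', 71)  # 71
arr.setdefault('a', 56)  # 71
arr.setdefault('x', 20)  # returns 20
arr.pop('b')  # 64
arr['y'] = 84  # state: {'c': 33, 'a': 71, 'x': 20, 'y': 84}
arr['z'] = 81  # {'c': 33, 'a': 71, 'x': 20, 'y': 84, 'z': 81}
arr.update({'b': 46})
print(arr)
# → {'c': 33, 'a': 71, 'x': 20, 'y': 84, 'z': 81, 'b': 46}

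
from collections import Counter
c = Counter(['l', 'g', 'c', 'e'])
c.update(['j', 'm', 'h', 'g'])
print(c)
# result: Counter({'g': 2, 'l': 1, 'c': 1, 'e': 1, 'j': 1, 'm': 1, 'h': 1})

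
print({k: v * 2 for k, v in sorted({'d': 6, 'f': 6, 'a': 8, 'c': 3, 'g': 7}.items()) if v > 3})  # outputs {'a': 16, 'd': 12, 'f': 12, 'g': 14}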